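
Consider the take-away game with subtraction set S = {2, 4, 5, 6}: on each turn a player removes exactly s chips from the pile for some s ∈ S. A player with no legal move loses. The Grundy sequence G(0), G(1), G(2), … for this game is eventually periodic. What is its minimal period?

n :  0  1  2  3  4  5  6  7  8  9 10 11 12 13 14 15 16 17
G :  0  0  1  1  2  2  3  3  0  0  1  1  2  2  3  3  0  0
G(n+8) = G(n) holds for n = 0,…,5 (a full window of length max(S) = 6), so the sequence is purely periodic with period 8.

8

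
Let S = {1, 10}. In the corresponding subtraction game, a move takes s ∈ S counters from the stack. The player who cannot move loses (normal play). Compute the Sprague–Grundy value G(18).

1

G(0) = 0
G(1) = mex{0} = 1
G(2) = mex{1} = 0
G(3) = mex{0} = 1
G(4) = mex{1} = 0
G(5) = mex{0} = 1
G(6) = mex{1} = 0
G(7) = mex{0} = 1
G(8) = mex{1} = 0
G(9) = mex{0} = 1
G(10) = mex{1,0} = 2
G(11) = mex{2,1} = 0
G(12) = mex{0,0} = 1
G(13) = mex{1,1} = 0
G(14) = mex{0,0} = 1
G(15) = mex{1,1} = 0
G(16) = mex{0,0} = 1
G(17) = mex{1,1} = 0
G(18) = mex{0,0} = 1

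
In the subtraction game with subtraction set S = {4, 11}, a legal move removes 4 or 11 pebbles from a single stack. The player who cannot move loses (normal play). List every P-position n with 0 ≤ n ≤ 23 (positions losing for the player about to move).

0, 1, 2, 3, 8, 9, 10, 15, 16, 17, 18, 23

G(0) = 0
G(1) = mex{} = 0
G(2) = mex{} = 0
G(3) = mex{} = 0
G(4) = mex{0} = 1
G(5) = mex{0} = 1
G(6) = mex{0} = 1
G(7) = mex{0} = 1
G(8) = mex{1} = 0
G(9) = mex{1} = 0
G(10) = mex{1} = 0
G(11) = mex{1,0} = 2
G(12) = mex{0,0} = 1
G(13) = mex{0,0} = 1
G(14) = mex{0,0} = 1
G(15) = mex{2,1} = 0
G(16) = mex{1,1} = 0
G(17) = mex{1,1} = 0
G(18) = mex{1,1} = 0
G(19) = mex{0,0} = 1
G(20) = mex{0,0} = 1
G(21) = mex{0,0} = 1
G(22) = mex{0,2} = 1
G(23) = mex{1,1} = 0
P-positions are exactly the n with G(n) = 0.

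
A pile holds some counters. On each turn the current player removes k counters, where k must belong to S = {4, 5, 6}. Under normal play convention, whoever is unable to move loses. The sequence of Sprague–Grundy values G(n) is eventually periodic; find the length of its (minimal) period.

10

G(0) = 0
G(1) = mex{} = 0
G(2) = mex{} = 0
G(3) = mex{} = 0
G(4) = mex{0} = 1
G(5) = mex{0,0} = 1
G(6) = mex{0,0,0} = 1
G(7) = mex{0,0,0} = 1
G(8) = mex{1,0,0} = 2
G(9) = mex{1,1,0} = 2
G(10) = mex{1,1,1} = 0
G(11) = mex{1,1,1} = 0
G(12) = mex{2,1,1} = 0
G(13) = mex{2,2,1} = 0
G(14) = mex{0,2,2} = 1
G(15) = mex{0,0,2} = 1
G(16) = mex{0,0,0} = 1
G(17) = mex{0,0,0} = 1
G(18) = mex{1,0,0} = 2
G(19) = mex{1,1,0} = 2
G(20) = mex{1,1,1} = 0
G(21) = mex{1,1,1} = 0
G(n+10) = G(n) holds for n = 0,…,5 (a full window of length max(S) = 6), so the sequence is purely periodic with period 10.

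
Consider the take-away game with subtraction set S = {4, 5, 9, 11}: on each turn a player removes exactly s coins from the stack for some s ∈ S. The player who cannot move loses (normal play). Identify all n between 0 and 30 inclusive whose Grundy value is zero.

0, 1, 2, 3, 15, 16, 17, 18, 30

n :  0  1  2  3  4  5  6  7  8  9 10 11 12 13 14 15 16 17 18 19 20 21 22 23 24 25 26 27 28 29 30
G :  0  0  0  0  1  1  1  1  2  2  2  2  3  3  3  0  0  0  0  1  1  1  1  2  2  2  2  3  3  3  0
P-positions are exactly the n with G(n) = 0.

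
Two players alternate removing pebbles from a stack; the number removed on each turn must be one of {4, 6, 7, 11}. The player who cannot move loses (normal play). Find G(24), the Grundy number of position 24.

2

n :  0  1  2  3  4  5  6  7  8  9 10 11 12 13 14 15 16 17 18 19 20 21 22 23 24
G :  0  0  0  0  1  1  1  1  2  2  2  2  3  3  3  0  0  0  0  1  1  1  1  2  2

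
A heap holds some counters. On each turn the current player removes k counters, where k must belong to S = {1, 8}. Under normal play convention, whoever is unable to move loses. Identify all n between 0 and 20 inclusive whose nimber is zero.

0, 2, 4, 6, 9, 11, 13, 15, 18, 20

n :  0  1  2  3  4  5  6  7  8  9 10 11 12 13 14 15 16 17 18 19 20
G :  0  1  0  1  0  1  0  1  2  0  1  0  1  0  1  0  1  2  0  1  0
P-positions are exactly the n with G(n) = 0.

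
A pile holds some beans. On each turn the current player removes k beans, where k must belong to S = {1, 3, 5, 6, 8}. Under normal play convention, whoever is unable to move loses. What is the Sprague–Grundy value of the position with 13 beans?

0

G(0) = 0
G(1) = mex{0} = 1
G(2) = mex{1} = 0
G(3) = mex{0,0} = 1
G(4) = mex{1,1} = 0
G(5) = mex{0,0,0} = 1
G(6) = mex{1,1,1,0} = 2
G(7) = mex{2,0,0,1} = 3
G(8) = mex{3,1,1,0,0} = 2
G(9) = mex{2,2,0,1,1} = 3
G(10) = mex{3,3,1,0,0} = 2
G(11) = mex{2,2,2,1,1} = 0
G(12) = mex{0,3,3,2,0} = 1
G(13) = mex{1,2,2,3,1} = 0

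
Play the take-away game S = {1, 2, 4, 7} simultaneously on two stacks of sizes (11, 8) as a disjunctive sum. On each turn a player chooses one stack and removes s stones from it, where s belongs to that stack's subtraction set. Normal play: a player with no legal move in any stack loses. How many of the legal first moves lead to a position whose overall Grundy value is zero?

0

All stacks use S = {1, 2, 4, 7}:
G(0) = 0
G(1) = mex{0} = 1
G(2) = mex{1,0} = 2
G(3) = mex{2,1} = 0
G(4) = mex{0,2,0} = 1
G(5) = mex{1,0,1} = 2
G(6) = mex{2,1,2} = 0
G(7) = mex{0,2,0,0} = 1
G(8) = mex{1,0,1,1} = 2
G(9) = mex{2,1,2,2} = 0
G(10) = mex{0,2,0,0} = 1
G(11) = mex{1,0,1,1} = 2
Stack A: G(11) = 2.
Stack B: G(8) = 2.
Combined Grundy value = 2 ⊕ 2 = 0.
A winning move leaves total XOR = 0, i.e. changes one component's Grundy value g to g ⊕ X where X is the current total.
Stack A: target g' = 2⊕0 = 2, but every legal move changes the Grundy value (mex property), so 0 moves.
Stack B: target g' = 2⊕0 = 2, but every legal move changes the Grundy value (mex property), so 0 moves.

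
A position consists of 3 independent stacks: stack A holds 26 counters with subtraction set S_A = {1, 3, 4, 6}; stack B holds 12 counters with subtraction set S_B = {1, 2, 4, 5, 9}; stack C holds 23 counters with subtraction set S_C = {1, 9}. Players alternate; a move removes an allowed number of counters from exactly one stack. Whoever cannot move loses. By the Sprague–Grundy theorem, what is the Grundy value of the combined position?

Stack A, S = {1, 3, 4, 6}:
n :  0  1  2  3  4  5  6  7  8  9 10 11 12 13 14 15 16 17 18 19 20 21 22 23 24 25 26
G :  0  1  0  1  2  3  2  0  1  0  1  2  3  2  0  1  0  1  2  3  2  0  1  0  1  2  3
G_A(26) = 3.
Stack B, S = {1, 2, 4, 5, 9}:
G(0) = 0
G(1) = mex{0} = 1
G(2) = mex{1,0} = 2
G(3) = mex{2,1} = 0
G(4) = mex{0,2,0} = 1
G(5) = mex{1,0,1,0} = 2
G(6) = mex{2,1,2,1} = 0
G(7) = mex{0,2,0,2} = 1
G(8) = mex{1,0,1,0} = 2
G(9) = mex{2,1,2,1,0} = 3
G(10) = mex{3,2,0,2,1} = 4
G(11) = mex{4,3,1,0,2} = 5
G(12) = mex{5,4,2,1,0} = 3
G_B(12) = 3.
Stack C, S = {1, 9}:
G(0) = 0
G(1) = mex{0} = 1
G(2) = mex{1} = 0
G(3) = mex{0} = 1
G(4) = mex{1} = 0
G(5) = mex{0} = 1
G(6) = mex{1} = 0
G(7) = mex{0} = 1
G(8) = mex{1} = 0
G(9) = mex{0,0} = 1
G(10) = mex{1,1} = 0
G(11) = mex{0,0} = 1
G(12) = mex{1,1} = 0
G(13) = mex{0,0} = 1
G(14) = mex{1,1} = 0
G(15) = mex{0,0} = 1
G(16) = mex{1,1} = 0
G(17) = mex{0,0} = 1
G(18) = mex{1,1} = 0
G(19) = mex{0,0} = 1
G(20) = mex{1,1} = 0
G(21) = mex{0,0} = 1
G(22) = mex{1,1} = 0
G(23) = mex{0,0} = 1
G_C(23) = 1.
Combined Grundy value = 3 ⊕ 3 ⊕ 1 = 1.

1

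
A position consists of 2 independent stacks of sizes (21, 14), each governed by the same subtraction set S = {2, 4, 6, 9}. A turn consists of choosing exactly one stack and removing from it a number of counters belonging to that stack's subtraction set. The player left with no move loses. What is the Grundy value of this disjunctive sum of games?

2

All stacks use S = {2, 4, 6, 9}:
n :  0  1  2  3  4  5  6  7  8  9 10 11 12 13 14 15 16 17 18 19 20 21
G :  0  0  1  1  2  2  3  3  0  4  1  0  2  1  3  2  0  3  1  0  2  1
Stack A: G(21) = 1.
Stack B: G(14) = 3.
Combined Grundy value = 1 ⊕ 3 = 2.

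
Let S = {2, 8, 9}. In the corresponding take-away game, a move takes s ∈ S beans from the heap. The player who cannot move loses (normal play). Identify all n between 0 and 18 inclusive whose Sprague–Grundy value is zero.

0, 1, 4, 5, 11, 15, 16

G(0) = 0
G(1) = mex{} = 0
G(2) = mex{0} = 1
G(3) = mex{0} = 1
G(4) = mex{1} = 0
G(5) = mex{1} = 0
G(6) = mex{0} = 1
G(7) = mex{0} = 1
G(8) = mex{1,0} = 2
G(9) = mex{1,0,0} = 2
G(10) = mex{2,1,0} = 3
G(11) = mex{2,1,1} = 0
G(12) = mex{3,0,1} = 2
G(13) = mex{0,0,0} = 1
G(14) = mex{2,1,0} = 3
G(15) = mex{1,1,1} = 0
G(16) = mex{3,2,1} = 0
G(17) = mex{0,2,2} = 1
G(18) = mex{0,3,2} = 1
P-positions are exactly the n with G(n) = 0.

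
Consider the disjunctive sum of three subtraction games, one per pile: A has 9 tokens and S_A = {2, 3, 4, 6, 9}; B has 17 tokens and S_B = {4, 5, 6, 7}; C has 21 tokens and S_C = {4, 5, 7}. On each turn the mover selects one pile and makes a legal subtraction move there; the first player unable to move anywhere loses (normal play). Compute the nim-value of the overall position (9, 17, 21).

7

Pile A, S = {2, 3, 4, 6, 9}:
n : 0 1 2 3 4 5 6 7 8 9
G : 0 0 1 1 2 2 3 3 0 4
G_A(9) = 4.
Pile B, S = {4, 5, 6, 7}:
n :  0  1  2  3  4  5  6  7  8  9 10 11 12 13 14 15 16 17
G :  0  0  0  0  1  1  1  1  2  2  2  0  0  0  0  1  1  1
G_B(17) = 1.
Pile C, S = {4, 5, 7}:
n :  0  1  2  3  4  5  6  7  8  9 10 11 12 13 14 15 16 17 18 19 20 21
G :  0  0  0  0  1  1  1  1  2  2  2  0  0  0  0  1  1  1  1  2  2  2
G_C(21) = 2.
Combined Grundy value = 4 ⊕ 1 ⊕ 2 = 7.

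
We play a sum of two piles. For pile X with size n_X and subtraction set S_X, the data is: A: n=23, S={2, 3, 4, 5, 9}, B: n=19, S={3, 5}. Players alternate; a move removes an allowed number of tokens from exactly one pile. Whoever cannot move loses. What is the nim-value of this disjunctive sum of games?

0

Pile A, S = {2, 3, 4, 5, 9}:
n :  0  1  2  3  4  5  6  7  8  9 10 11 12 13 14 15 16 17 18 19 20 21 22 23
G :  0  0  1  1  2  2  3  0  0  1  1  2  2  3  0  0  1  1  2  2  3  0  0  1
G_A(23) = 1.
Pile B, S = {3, 5}:
G(0) = 0
G(1) = mex{} = 0
G(2) = mex{} = 0
G(3) = mex{0} = 1
G(4) = mex{0} = 1
G(5) = mex{0,0} = 1
G(6) = mex{1,0} = 2
G(7) = mex{1,0} = 2
G(8) = mex{1,1} = 0
G(9) = mex{2,1} = 0
G(10) = mex{2,1} = 0
G(11) = mex{0,2} = 1
G(12) = mex{0,2} = 1
G(13) = mex{0,0} = 1
G(14) = mex{1,0} = 2
G(15) = mex{1,0} = 2
G(16) = mex{1,1} = 0
G(17) = mex{2,1} = 0
G(18) = mex{2,1} = 0
G(19) = mex{0,2} = 1
G_B(19) = 1.
Combined Grundy value = 1 ⊕ 1 = 0.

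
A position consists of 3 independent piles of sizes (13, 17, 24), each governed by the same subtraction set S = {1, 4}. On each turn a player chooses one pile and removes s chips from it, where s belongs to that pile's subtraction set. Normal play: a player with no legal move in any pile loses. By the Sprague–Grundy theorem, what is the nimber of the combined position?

All piles use S = {1, 4}:
G(0) = 0
G(1) = mex{0} = 1
G(2) = mex{1} = 0
G(3) = mex{0} = 1
G(4) = mex{1,0} = 2
G(5) = mex{2,1} = 0
G(6) = mex{0,0} = 1
G(7) = mex{1,1} = 0
G(8) = mex{0,2} = 1
G(9) = mex{1,0} = 2
G(10) = mex{2,1} = 0
G(11) = mex{0,0} = 1
G(12) = mex{1,1} = 0
G(13) = mex{0,2} = 1
G(14) = mex{1,0} = 2
G(15) = mex{2,1} = 0
G(16) = mex{0,0} = 1
G(17) = mex{1,1} = 0
G(18) = mex{0,2} = 1
G(19) = mex{1,0} = 2
G(20) = mex{2,1} = 0
G(21) = mex{0,0} = 1
G(22) = mex{1,1} = 0
G(23) = mex{0,2} = 1
G(24) = mex{1,0} = 2
Pile A: G(13) = 1.
Pile B: G(17) = 0.
Pile C: G(24) = 2.
Combined Grundy value = 1 ⊕ 0 ⊕ 2 = 3.

3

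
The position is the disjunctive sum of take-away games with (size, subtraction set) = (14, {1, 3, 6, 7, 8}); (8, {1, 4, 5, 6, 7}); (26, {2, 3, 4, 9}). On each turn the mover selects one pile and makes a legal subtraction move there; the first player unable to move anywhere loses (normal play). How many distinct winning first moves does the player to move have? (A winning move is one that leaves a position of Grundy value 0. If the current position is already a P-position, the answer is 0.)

Pile A, S = {1, 3, 6, 7, 8}:
G(0) = 0
G(1) = mex{0} = 1
G(2) = mex{1} = 0
G(3) = mex{0,0} = 1
G(4) = mex{1,1} = 0
G(5) = mex{0,0} = 1
G(6) = mex{1,1,0} = 2
G(7) = mex{2,0,1,0} = 3
G(8) = mex{3,1,0,1,0} = 2
G(9) = mex{2,2,1,0,1} = 3
G(10) = mex{3,3,0,1,0} = 2
G(11) = mex{2,2,1,0,1} = 3
G(12) = mex{3,3,2,1,0} = 4
G(13) = mex{4,2,3,2,1} = 0
G(14) = mex{0,3,2,3,2} = 1
G_A(14) = 1.
Pile B, S = {1, 4, 5, 6, 7}:
G(0) = 0
G(1) = mex{0} = 1
G(2) = mex{1} = 0
G(3) = mex{0} = 1
G(4) = mex{1,0} = 2
G(5) = mex{2,1,0} = 3
G(6) = mex{3,0,1,0} = 2
G(7) = mex{2,1,0,1,0} = 3
G(8) = mex{3,2,1,0,1} = 4
G_B(8) = 4.
Pile C, S = {2, 3, 4, 9}:
n :  0  1  2  3  4  5  6  7  8  9 10 11 12 13 14 15 16 17 18 19 20 21 22 23 24 25 26
G :  0  0  1  1  2  2  0  0  1  1  2  2  0  0  1  1  2  2  0  0  1  1  2  2  0  0  1
G_C(26) = 1.
Combined Grundy value = 1 ⊕ 4 ⊕ 1 = 4.
A winning move leaves total XOR = 0, i.e. changes one component's Grundy value g to g ⊕ X where X is the current total.
Pile A: need g' = 1⊕4 = 5. Options: 14−1→G=0, 14−3→G=3, 14−6→G=2, 14−7→G=3, 14−8→G=2. Hits: 0.
Pile B: need g' = 4⊕4 = 0. Options: 8−1→G=3, 8−4→G=2, 8−5→G=1, 8−6→G=0, 8−7→G=1. Hits: 1.
Pile C: need g' = 1⊕4 = 5. Options: 26−2→G=0, 26−3→G=2, 26−4→G=2, 26−9→G=2. Hits: 0.

1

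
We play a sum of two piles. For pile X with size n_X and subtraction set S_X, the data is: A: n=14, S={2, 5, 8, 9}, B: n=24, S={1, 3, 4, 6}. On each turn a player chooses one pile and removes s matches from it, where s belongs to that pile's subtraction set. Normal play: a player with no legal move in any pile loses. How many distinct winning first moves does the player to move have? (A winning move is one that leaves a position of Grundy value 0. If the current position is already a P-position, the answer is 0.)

4

Pile A, S = {2, 5, 8, 9}:
G(0) = 0
G(1) = mex{} = 0
G(2) = mex{0} = 1
G(3) = mex{0} = 1
G(4) = mex{1} = 0
G(5) = mex{1,0} = 2
G(6) = mex{0,0} = 1
G(7) = mex{2,1} = 0
G(8) = mex{1,1,0} = 2
G(9) = mex{0,0,0,0} = 1
G(10) = mex{2,2,1,0} = 3
G(11) = mex{1,1,1,1} = 0
G(12) = mex{3,0,0,1} = 2
G(13) = mex{0,2,2,0} = 1
G(14) = mex{2,1,1,2} = 0
G_A(14) = 0.
Pile B, S = {1, 3, 4, 6}:
n :  0  1  2  3  4  5  6  7  8  9 10 11 12 13 14 15 16 17 18 19 20 21 22 23 24
G :  0  1  0  1  2  3  2  0  1  0  1  2  3  2  0  1  0  1  2  3  2  0  1  0  1
G_B(24) = 1.
Combined Grundy value = 0 ⊕ 1 = 1.
A winning move leaves total XOR = 0, i.e. changes one component's Grundy value g to g ⊕ X where X is the current total.
Pile A: need g' = 0⊕1 = 1. Options: 14−2→G=2, 14−5→G=1, 14−8→G=1, 14−9→G=2. Hits: 2.
Pile B: need g' = 1⊕1 = 0. Options: 24−1→G=0, 24−3→G=0, 24−4→G=2, 24−6→G=2. Hits: 2.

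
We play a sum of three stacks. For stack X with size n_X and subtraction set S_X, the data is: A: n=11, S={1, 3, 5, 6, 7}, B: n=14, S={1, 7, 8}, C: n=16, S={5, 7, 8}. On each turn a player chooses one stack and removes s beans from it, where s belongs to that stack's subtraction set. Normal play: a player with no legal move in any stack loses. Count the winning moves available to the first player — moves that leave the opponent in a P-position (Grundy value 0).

Stack A, S = {1, 3, 5, 6, 7}:
G(0) = 0
G(1) = mex{0} = 1
G(2) = mex{1} = 0
G(3) = mex{0,0} = 1
G(4) = mex{1,1} = 0
G(5) = mex{0,0,0} = 1
G(6) = mex{1,1,1,0} = 2
G(7) = mex{2,0,0,1,0} = 3
G(8) = mex{3,1,1,0,1} = 2
G(9) = mex{2,2,0,1,0} = 3
G(10) = mex{3,3,1,0,1} = 2
G(11) = mex{2,2,2,1,0} = 3
G_A(11) = 3.
Stack B, S = {1, 7, 8}:
n :  0  1  2  3  4  5  6  7  8  9 10 11 12 13 14
G :  0  1  0  1  0  1  0  1  2  3  2  3  2  3  2
G_B(14) = 2.
Stack C, S = {5, 7, 8}:
G(0) = 0
G(1) = mex{} = 0
G(2) = mex{} = 0
G(3) = mex{} = 0
G(4) = mex{} = 0
G(5) = mex{0} = 1
G(6) = mex{0} = 1
G(7) = mex{0,0} = 1
G(8) = mex{0,0,0} = 1
G(9) = mex{0,0,0} = 1
G(10) = mex{1,0,0} = 2
G(11) = mex{1,0,0} = 2
G(12) = mex{1,1,0} = 2
G(13) = mex{1,1,1} = 0
G(14) = mex{1,1,1} = 0
G(15) = mex{2,1,1} = 0
G(16) = mex{2,1,1} = 0
G_C(16) = 0.
Combined Grundy value = 3 ⊕ 2 ⊕ 0 = 1.
A winning move leaves total XOR = 0, i.e. changes one component's Grundy value g to g ⊕ X where X is the current total.
Stack A: need g' = 3⊕1 = 2. Options: 11−1→G=2, 11−3→G=2, 11−5→G=2, 11−6→G=1, 11−7→G=0. Hits: 3.
Stack B: need g' = 2⊕1 = 3. Options: 14−1→G=3, 14−7→G=1, 14−8→G=0. Hits: 1.
Stack C: need g' = 0⊕1 = 1. Options: 16−5→G=2, 16−7→G=1, 16−8→G=1. Hits: 2.

6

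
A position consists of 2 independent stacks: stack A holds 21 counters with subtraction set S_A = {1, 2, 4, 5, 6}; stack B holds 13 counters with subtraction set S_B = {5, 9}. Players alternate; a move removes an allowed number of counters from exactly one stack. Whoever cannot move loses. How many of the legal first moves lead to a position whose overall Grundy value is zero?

2

Stack A, S = {1, 2, 4, 5, 6}:
G(0) = 0
G(1) = mex{0} = 1
G(2) = mex{1,0} = 2
G(3) = mex{2,1} = 0
G(4) = mex{0,2,0} = 1
G(5) = mex{1,0,1,0} = 2
G(6) = mex{2,1,2,1,0} = 3
G(7) = mex{3,2,0,2,1} = 4
G(8) = mex{4,3,1,0,2} = 5
G(9) = mex{5,4,2,1,0} = 3
G(10) = mex{3,5,3,2,1} = 0
G(11) = mex{0,3,4,3,2} = 1
G(12) = mex{1,0,5,4,3} = 2
G(13) = mex{2,1,3,5,4} = 0
G(14) = mex{0,2,0,3,5} = 1
G(15) = mex{1,0,1,0,3} = 2
G(16) = mex{2,1,2,1,0} = 3
G(17) = mex{3,2,0,2,1} = 4
G(18) = mex{4,3,1,0,2} = 5
G(19) = mex{5,4,2,1,0} = 3
G(20) = mex{3,5,3,2,1} = 0
G(21) = mex{0,3,4,3,2} = 1
G_A(21) = 1.
Stack B, S = {5, 9}:
G(0) = 0
G(1) = mex{} = 0
G(2) = mex{} = 0
G(3) = mex{} = 0
G(4) = mex{} = 0
G(5) = mex{0} = 1
G(6) = mex{0} = 1
G(7) = mex{0} = 1
G(8) = mex{0} = 1
G(9) = mex{0,0} = 1
G(10) = mex{1,0} = 2
G(11) = mex{1,0} = 2
G(12) = mex{1,0} = 2
G(13) = mex{1,0} = 2
G_B(13) = 2.
Combined Grundy value = 1 ⊕ 2 = 3.
A winning move leaves total XOR = 0, i.e. changes one component's Grundy value g to g ⊕ X where X is the current total.
Stack A: need g' = 1⊕3 = 2. Options: 21−1→G=0, 21−2→G=3, 21−4→G=4, 21−5→G=3, 21−6→G=2. Hits: 1.
Stack B: need g' = 2⊕3 = 1. Options: 13−5→G=1, 13−9→G=0. Hits: 1.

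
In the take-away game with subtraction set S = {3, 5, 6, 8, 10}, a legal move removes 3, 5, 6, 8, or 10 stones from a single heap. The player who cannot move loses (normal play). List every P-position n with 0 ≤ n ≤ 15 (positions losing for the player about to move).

0, 1, 2, 13, 14, 15

G(0) = 0
G(1) = mex{} = 0
G(2) = mex{} = 0
G(3) = mex{0} = 1
G(4) = mex{0} = 1
G(5) = mex{0,0} = 1
G(6) = mex{1,0,0} = 2
G(7) = mex{1,0,0} = 2
G(8) = mex{1,1,0,0} = 2
G(9) = mex{2,1,1,0} = 3
G(10) = mex{2,1,1,0,0} = 3
G(11) = mex{2,2,1,1,0} = 3
G(12) = mex{3,2,2,1,0} = 4
G(13) = mex{3,2,2,1,1} = 0
G(14) = mex{3,3,2,2,1} = 0
G(15) = mex{4,3,3,2,1} = 0
P-positions are exactly the n with G(n) = 0.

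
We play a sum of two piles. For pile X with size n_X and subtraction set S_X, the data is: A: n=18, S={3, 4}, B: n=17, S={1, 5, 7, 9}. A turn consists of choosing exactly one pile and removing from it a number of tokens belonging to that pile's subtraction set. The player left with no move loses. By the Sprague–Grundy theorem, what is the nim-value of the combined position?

Pile A, S = {3, 4}:
n :  0  1  2  3  4  5  6  7  8  9 10 11 12 13 14 15 16 17 18
G :  0  0  0  1  1  1  2  0  0  0  1  1  1  2  0  0  0  1  1
G_A(18) = 1.
Pile B, S = {1, 5, 7, 9}:
G(0) = 0
G(1) = mex{0} = 1
G(2) = mex{1} = 0
G(3) = mex{0} = 1
G(4) = mex{1} = 0
G(5) = mex{0,0} = 1
G(6) = mex{1,1} = 0
G(7) = mex{0,0,0} = 1
G(8) = mex{1,1,1} = 0
G(9) = mex{0,0,0,0} = 1
G(10) = mex{1,1,1,1} = 0
G(11) = mex{0,0,0,0} = 1
G(12) = mex{1,1,1,1} = 0
G(13) = mex{0,0,0,0} = 1
G(14) = mex{1,1,1,1} = 0
G(15) = mex{0,0,0,0} = 1
G(16) = mex{1,1,1,1} = 0
G(17) = mex{0,0,0,0} = 1
G_B(17) = 1.
Combined Grundy value = 1 ⊕ 1 = 0.

0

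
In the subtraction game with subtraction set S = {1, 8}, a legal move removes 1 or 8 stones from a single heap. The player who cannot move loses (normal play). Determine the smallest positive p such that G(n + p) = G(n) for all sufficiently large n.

n :  0  1  2  3  4  5  6  7  8  9 10 11 12 13 14 15 16 17 18 19
G :  0  1  0  1  0  1  0  1  2  0  1  0  1  0  1  0  1  2  0  1
G(n+9) = G(n) holds for n = 0,…,7 (a full window of length max(S) = 8), so the sequence is purely periodic with period 9.

9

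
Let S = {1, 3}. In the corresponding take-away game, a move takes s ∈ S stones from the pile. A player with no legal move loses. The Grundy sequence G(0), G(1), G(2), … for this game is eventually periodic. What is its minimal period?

2

n :  0  1  2  3  4  5  6  7  8  9 10 11 12 13 14
G :  0  1  0  1  0  1  0  1  0  1  0  1  0  1  0
G(n+2) = G(n) holds for n = 0,…,2 (a full window of length max(S) = 3), so the sequence is purely periodic with period 2.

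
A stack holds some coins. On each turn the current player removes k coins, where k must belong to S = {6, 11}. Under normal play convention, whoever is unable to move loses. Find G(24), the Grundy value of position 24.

G(0) = 0
G(1) = mex{} = 0
G(2) = mex{} = 0
G(3) = mex{} = 0
G(4) = mex{} = 0
G(5) = mex{} = 0
G(6) = mex{0} = 1
G(7) = mex{0} = 1
G(8) = mex{0} = 1
G(9) = mex{0} = 1
G(10) = mex{0} = 1
G(11) = mex{0,0} = 1
G(12) = mex{1,0} = 2
G(13) = mex{1,0} = 2
G(14) = mex{1,0} = 2
G(15) = mex{1,0} = 2
G(16) = mex{1,0} = 2
G(17) = mex{1,1} = 0
G(18) = mex{2,1} = 0
G(19) = mex{2,1} = 0
G(20) = mex{2,1} = 0
G(21) = mex{2,1} = 0
G(22) = mex{2,1} = 0
G(23) = mex{0,2} = 1
G(24) = mex{0,2} = 1

1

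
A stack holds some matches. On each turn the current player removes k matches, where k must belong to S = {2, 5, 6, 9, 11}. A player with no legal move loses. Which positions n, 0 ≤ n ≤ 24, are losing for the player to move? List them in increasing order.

0, 1, 4, 8, 16, 20, 23, 24

n :  0  1  2  3  4  5  6  7  8  9 10 11 12 13 14 15 16 17 18 19 20 21 22 23 24
G :  0  0  1  1  0  2  1  3  0  2  1  3  2  2  3  3  0  4  1  5  0  4  1  0  0
P-positions are exactly the n with G(n) = 0.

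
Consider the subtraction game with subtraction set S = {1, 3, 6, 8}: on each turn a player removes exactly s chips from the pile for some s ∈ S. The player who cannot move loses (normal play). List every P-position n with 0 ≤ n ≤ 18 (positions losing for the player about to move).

0, 2, 4, 9, 11, 13, 18

n :  0  1  2  3  4  5  6  7  8  9 10 11 12 13 14 15 16 17 18
G :  0  1  0  1  0  1  2  3  2  0  1  0  1  0  1  2  3  2  0
P-positions are exactly the n with G(n) = 0.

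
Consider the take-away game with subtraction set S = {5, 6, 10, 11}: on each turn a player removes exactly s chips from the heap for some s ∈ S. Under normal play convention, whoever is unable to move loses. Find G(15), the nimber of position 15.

n :  0  1  2  3  4  5  6  7  8  9 10 11 12 13 14 15
G :  0  0  0  0  0  1  1  1  1  1  2  2  2  2  2  3

3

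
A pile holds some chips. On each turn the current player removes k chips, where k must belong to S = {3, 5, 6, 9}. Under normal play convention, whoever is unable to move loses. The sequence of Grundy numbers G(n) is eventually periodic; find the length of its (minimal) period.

n :  0  1  2  3  4  5  6  7  8  9 10 11 12 13 14 15 16 17 18 19 20 21 22 23 24 25
G :  0  0  0  1  1  1  2  2  2  3  3  3  0  0  0  1  1  1  2  2  2  3  3  3  0  0
G(n+12) = G(n) holds for n = 0,…,8 (a full window of length max(S) = 9), so the sequence is purely periodic with period 12.

12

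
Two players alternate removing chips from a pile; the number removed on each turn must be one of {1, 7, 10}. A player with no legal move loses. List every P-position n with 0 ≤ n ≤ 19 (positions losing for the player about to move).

0, 2, 4, 6, 8, 17, 19

G(0) = 0
G(1) = mex{0} = 1
G(2) = mex{1} = 0
G(3) = mex{0} = 1
G(4) = mex{1} = 0
G(5) = mex{0} = 1
G(6) = mex{1} = 0
G(7) = mex{0,0} = 1
G(8) = mex{1,1} = 0
G(9) = mex{0,0} = 1
G(10) = mex{1,1,0} = 2
G(11) = mex{2,0,1} = 3
G(12) = mex{3,1,0} = 2
G(13) = mex{2,0,1} = 3
G(14) = mex{3,1,0} = 2
G(15) = mex{2,0,1} = 3
G(16) = mex{3,1,0} = 2
G(17) = mex{2,2,1} = 0
G(18) = mex{0,3,0} = 1
G(19) = mex{1,2,1} = 0
P-positions are exactly the n with G(n) = 0.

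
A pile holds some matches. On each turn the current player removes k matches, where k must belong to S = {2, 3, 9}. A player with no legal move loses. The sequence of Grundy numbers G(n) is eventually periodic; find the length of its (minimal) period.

n :  0  1  2  3  4  5  6  7  8  9 10 11 12 13 14 15 16 17 18 19 20 21 22 23
G :  0  0  1  1  2  0  0  1  1  2  2  0  0  1  1  2  0  0  1  1  2  2  0  0
G(n+11) = G(n) holds for n = 0,…,8 (a full window of length max(S) = 9), so the sequence is purely periodic with period 11.

11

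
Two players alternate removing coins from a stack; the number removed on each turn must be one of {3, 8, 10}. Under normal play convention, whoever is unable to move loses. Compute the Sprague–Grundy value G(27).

G(0) = 0
G(1) = mex{} = 0
G(2) = mex{} = 0
G(3) = mex{0} = 1
G(4) = mex{0} = 1
G(5) = mex{0} = 1
G(6) = mex{1} = 0
G(7) = mex{1} = 0
G(8) = mex{1,0} = 2
G(9) = mex{0,0} = 1
G(10) = mex{0,0,0} = 1
G(11) = mex{2,1,0} = 3
G(12) = mex{1,1,0} = 2
G(13) = mex{1,1,1} = 0
G(14) = mex{3,0,1} = 2
G(15) = mex{2,0,1} = 3
G(16) = mex{0,2,0} = 1
G(17) = mex{2,1,0} = 3
G(18) = mex{3,1,2} = 0
G(19) = mex{1,3,1} = 0
G(20) = mex{3,2,1} = 0
G(21) = mex{0,0,3} = 1
G(22) = mex{0,2,2} = 1
G(23) = mex{0,3,0} = 1
G(24) = mex{1,1,2} = 0
G(25) = mex{1,3,3} = 0
G(26) = mex{1,0,1} = 2
G(27) = mex{0,0,3} = 1

1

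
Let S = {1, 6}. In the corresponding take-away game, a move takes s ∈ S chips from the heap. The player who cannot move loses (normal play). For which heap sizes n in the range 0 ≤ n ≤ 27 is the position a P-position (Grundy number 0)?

n :  0  1  2  3  4  5  6  7  8  9 10 11 12 13 14 15 16 17 18 19 20 21 22 23 24 25 26 27
G :  0  1  0  1  0  1  2  0  1  0  1  0  1  2  0  1  0  1  0  1  2  0  1  0  1  0  1  2
P-positions are exactly the n with G(n) = 0.

0, 2, 4, 7, 9, 11, 14, 16, 18, 21, 23, 25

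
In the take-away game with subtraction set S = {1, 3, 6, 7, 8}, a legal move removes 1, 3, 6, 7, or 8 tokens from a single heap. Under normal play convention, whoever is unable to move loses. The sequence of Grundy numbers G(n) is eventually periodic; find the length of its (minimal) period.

13

n :  0  1  2  3  4  5  6  7  8  9 10 11 12 13 14 15 16 17 18 19 20 21 22 23 24 25 26 27
G :  0  1  0  1  0  1  2  3  2  3  2  3  4  0  1  0  1  0  1  2  3  2  3  2  3  4  0  1
G(n+13) = G(n) holds for n = 0,…,7 (a full window of length max(S) = 8), so the sequence is purely periodic with period 13.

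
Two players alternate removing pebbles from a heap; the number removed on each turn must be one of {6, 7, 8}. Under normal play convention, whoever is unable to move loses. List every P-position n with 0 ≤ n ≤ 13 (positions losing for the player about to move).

0, 1, 2, 3, 4, 5

n :  0  1  2  3  4  5  6  7  8  9 10 11 12 13
G :  0  0  0  0  0  0  1  1  1  1  1  1  2  2
P-positions are exactly the n with G(n) = 0.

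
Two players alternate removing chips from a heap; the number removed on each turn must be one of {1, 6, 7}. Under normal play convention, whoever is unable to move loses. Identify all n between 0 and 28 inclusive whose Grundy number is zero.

n :  0  1  2  3  4  5  6  7  8  9 10 11 12 13 14 15 16 17 18 19 20 21 22 23 24 25 26 27 28
G :  0  1  0  1  0  1  2  3  2  3  2  3  0  1  0  1  0  1  2  3  2  3  2  3  0  1  0  1  0
P-positions are exactly the n with G(n) = 0.

0, 2, 4, 12, 14, 16, 24, 26, 28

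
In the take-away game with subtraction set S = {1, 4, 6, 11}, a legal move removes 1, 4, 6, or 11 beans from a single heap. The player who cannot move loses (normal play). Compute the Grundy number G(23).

1

n :  0  1  2  3  4  5  6  7  8  9 10 11 12 13 14 15 16 17 18 19 20 21 22 23
G :  0  1  0  1  2  0  1  0  1  2  0  1  0  1  2  0  1  0  1  2  0  1  0  1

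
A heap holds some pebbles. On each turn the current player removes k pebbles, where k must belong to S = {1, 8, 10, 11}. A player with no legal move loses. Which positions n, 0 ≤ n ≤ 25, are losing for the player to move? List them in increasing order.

n :  0  1  2  3  4  5  6  7  8  9 10 11 12 13 14 15 16 17 18 19 20 21 22 23 24 25
G :  0  1  0  1  0  1  0  1  2  0  1  2  3  2  3  2  3  2  0  1  2  0  1  0  1  0
P-positions are exactly the n with G(n) = 0.

0, 2, 4, 6, 9, 18, 21, 23, 25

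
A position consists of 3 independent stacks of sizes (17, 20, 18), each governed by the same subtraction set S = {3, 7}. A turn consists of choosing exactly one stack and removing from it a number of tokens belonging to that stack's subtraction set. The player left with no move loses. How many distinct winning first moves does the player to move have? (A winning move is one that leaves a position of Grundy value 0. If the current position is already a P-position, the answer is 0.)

0

All stacks use S = {3, 7}:
G(0) = 0
G(1) = mex{} = 0
G(2) = mex{} = 0
G(3) = mex{0} = 1
G(4) = mex{0} = 1
G(5) = mex{0} = 1
G(6) = mex{1} = 0
G(7) = mex{1,0} = 2
G(8) = mex{1,0} = 2
G(9) = mex{0,0} = 1
G(10) = mex{2,1} = 0
G(11) = mex{2,1} = 0
G(12) = mex{1,1} = 0
G(13) = mex{0,0} = 1
G(14) = mex{0,2} = 1
G(15) = mex{0,2} = 1
G(16) = mex{1,1} = 0
G(17) = mex{1,0} = 2
G(18) = mex{1,0} = 2
G(19) = mex{0,0} = 1
G(20) = mex{2,1} = 0
Stack A: G(17) = 2.
Stack B: G(20) = 0.
Stack C: G(18) = 2.
Combined Grundy value = 2 ⊕ 0 ⊕ 2 = 0.
A winning move leaves total XOR = 0, i.e. changes one component's Grundy value g to g ⊕ X where X is the current total.
Stack A: target g' = 2⊕0 = 2, but every legal move changes the Grundy value (mex property), so 0 moves.
Stack B: target g' = 0⊕0 = 0, but every legal move changes the Grundy value (mex property), so 0 moves.
Stack C: target g' = 2⊕0 = 2, but every legal move changes the Grundy value (mex property), so 0 moves.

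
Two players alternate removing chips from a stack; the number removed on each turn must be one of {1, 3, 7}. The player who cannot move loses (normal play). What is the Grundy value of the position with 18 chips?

0

G(0) = 0
G(1) = mex{0} = 1
G(2) = mex{1} = 0
G(3) = mex{0,0} = 1
G(4) = mex{1,1} = 0
G(5) = mex{0,0} = 1
G(6) = mex{1,1} = 0
G(7) = mex{0,0,0} = 1
G(8) = mex{1,1,1} = 0
G(9) = mex{0,0,0} = 1
G(10) = mex{1,1,1} = 0
G(11) = mex{0,0,0} = 1
G(12) = mex{1,1,1} = 0
G(13) = mex{0,0,0} = 1
G(14) = mex{1,1,1} = 0
G(15) = mex{0,0,0} = 1
G(16) = mex{1,1,1} = 0
G(17) = mex{0,0,0} = 1
G(18) = mex{1,1,1} = 0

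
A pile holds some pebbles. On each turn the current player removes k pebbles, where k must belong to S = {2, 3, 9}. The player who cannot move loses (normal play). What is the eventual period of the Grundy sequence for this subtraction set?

G(0) = 0
G(1) = mex{} = 0
G(2) = mex{0} = 1
G(3) = mex{0,0} = 1
G(4) = mex{1,0} = 2
G(5) = mex{1,1} = 0
G(6) = mex{2,1} = 0
G(7) = mex{0,2} = 1
G(8) = mex{0,0} = 1
G(9) = mex{1,0,0} = 2
G(10) = mex{1,1,0} = 2
G(11) = mex{2,1,1} = 0
G(12) = mex{2,2,1} = 0
G(13) = mex{0,2,2} = 1
G(14) = mex{0,0,0} = 1
G(15) = mex{1,0,0} = 2
G(16) = mex{1,1,1} = 0
G(17) = mex{2,1,1} = 0
G(18) = mex{0,2,2} = 1
G(19) = mex{0,0,2} = 1
G(20) = mex{1,0,0} = 2
G(21) = mex{1,1,0} = 2
G(22) = mex{2,1,1} = 0
G(23) = mex{2,2,1} = 0
G(n+11) = G(n) holds for n = 0,…,8 (a full window of length max(S) = 9), so the sequence is purely periodic with period 11.

11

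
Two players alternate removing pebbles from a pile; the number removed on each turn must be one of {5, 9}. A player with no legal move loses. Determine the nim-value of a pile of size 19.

1

n :  0  1  2  3  4  5  6  7  8  9 10 11 12 13 14 15 16 17 18 19
G :  0  0  0  0  0  1  1  1  1  1  2  2  2  2  0  0  0  0  0  1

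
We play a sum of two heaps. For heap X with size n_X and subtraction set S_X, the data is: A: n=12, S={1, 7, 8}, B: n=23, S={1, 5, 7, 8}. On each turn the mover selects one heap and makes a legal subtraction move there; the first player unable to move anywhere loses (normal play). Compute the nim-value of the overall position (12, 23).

Heap A, S = {1, 7, 8}:
n :  0  1  2  3  4  5  6  7  8  9 10 11 12
G :  0  1  0  1  0  1  0  1  2  3  2  3  2
G_A(12) = 2.
Heap B, S = {1, 5, 7, 8}:
n :  0  1  2  3  4  5  6  7  8  9 10 11 12 13 14 15 16 17 18 19 20 21 22 23
G :  0  1  0  1  0  1  0  1  2  3  2  3  2  3  2  0  1  0  1  0  1  0  1  2
G_B(23) = 2.
Combined Grundy value = 2 ⊕ 2 = 0.

0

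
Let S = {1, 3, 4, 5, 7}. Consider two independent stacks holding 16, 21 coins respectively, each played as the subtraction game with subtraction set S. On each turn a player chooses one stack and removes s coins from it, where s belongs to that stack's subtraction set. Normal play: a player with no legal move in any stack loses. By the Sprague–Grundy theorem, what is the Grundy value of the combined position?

3

All stacks use S = {1, 3, 4, 5, 7}:
G(0) = 0
G(1) = mex{0} = 1
G(2) = mex{1} = 0
G(3) = mex{0,0} = 1
G(4) = mex{1,1,0} = 2
G(5) = mex{2,0,1,0} = 3
G(6) = mex{3,1,0,1} = 2
G(7) = mex{2,2,1,0,0} = 3
G(8) = mex{3,3,2,1,1} = 0
G(9) = mex{0,2,3,2,0} = 1
G(10) = mex{1,3,2,3,1} = 0
G(11) = mex{0,0,3,2,2} = 1
G(12) = mex{1,1,0,3,3} = 2
G(13) = mex{2,0,1,0,2} = 3
G(14) = mex{3,1,0,1,3} = 2
G(15) = mex{2,2,1,0,0} = 3
G(16) = mex{3,3,2,1,1} = 0
G(17) = mex{0,2,3,2,0} = 1
G(18) = mex{1,3,2,3,1} = 0
G(19) = mex{0,0,3,2,2} = 1
G(20) = mex{1,1,0,3,3} = 2
G(21) = mex{2,0,1,0,2} = 3
Stack A: G(16) = 0.
Stack B: G(21) = 3.
Combined Grundy value = 0 ⊕ 3 = 3.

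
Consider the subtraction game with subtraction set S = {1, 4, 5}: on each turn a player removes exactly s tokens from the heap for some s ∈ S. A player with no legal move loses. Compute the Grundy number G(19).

n :  0  1  2  3  4  5  6  7  8  9 10 11 12 13 14 15 16 17 18 19
G :  0  1  0  1  2  3  2  3  0  1  0  1  2  3  2  3  0  1  0  1

1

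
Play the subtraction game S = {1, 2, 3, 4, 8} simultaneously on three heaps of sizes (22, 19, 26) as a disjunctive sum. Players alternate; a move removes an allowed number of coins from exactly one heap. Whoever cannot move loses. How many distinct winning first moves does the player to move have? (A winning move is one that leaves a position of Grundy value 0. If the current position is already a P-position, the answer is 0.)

1

All heaps use S = {1, 2, 3, 4, 8}:
G(0) = 0
G(1) = mex{0} = 1
G(2) = mex{1,0} = 2
G(3) = mex{2,1,0} = 3
G(4) = mex{3,2,1,0} = 4
G(5) = mex{4,3,2,1} = 0
G(6) = mex{0,4,3,2} = 1
G(7) = mex{1,0,4,3} = 2
G(8) = mex{2,1,0,4,0} = 3
G(9) = mex{3,2,1,0,1} = 4
G(10) = mex{4,3,2,1,2} = 0
G(11) = mex{0,4,3,2,3} = 1
G(12) = mex{1,0,4,3,4} = 2
G(13) = mex{2,1,0,4,0} = 3
G(14) = mex{3,2,1,0,1} = 4
G(15) = mex{4,3,2,1,2} = 0
G(16) = mex{0,4,3,2,3} = 1
G(17) = mex{1,0,4,3,4} = 2
G(18) = mex{2,1,0,4,0} = 3
G(19) = mex{3,2,1,0,1} = 4
G(20) = mex{4,3,2,1,2} = 0
G(21) = mex{0,4,3,2,3} = 1
G(22) = mex{1,0,4,3,4} = 2
G(23) = mex{2,1,0,4,0} = 3
G(24) = mex{3,2,1,0,1} = 4
G(25) = mex{4,3,2,1,2} = 0
G(26) = mex{0,4,3,2,3} = 1
Heap A: G(22) = 2.
Heap B: G(19) = 4.
Heap C: G(26) = 1.
Combined Grundy value = 2 ⊕ 4 ⊕ 1 = 7.
A winning move leaves total XOR = 0, i.e. changes one component's Grundy value g to g ⊕ X where X is the current total.
Heap A: need g' = 2⊕7 = 5. Options: 22−1→G=1, 22−2→G=0, 22−3→G=4, 22−4→G=3, 22−8→G=4. Hits: 0.
Heap B: need g' = 4⊕7 = 3. Options: 19−1→G=3, 19−2→G=2, 19−3→G=1, 19−4→G=0, 19−8→G=1. Hits: 1.
Heap C: need g' = 1⊕7 = 6. Options: 26−1→G=0, 26−2→G=4, 26−3→G=3, 26−4→G=2, 26−8→G=3. Hits: 0.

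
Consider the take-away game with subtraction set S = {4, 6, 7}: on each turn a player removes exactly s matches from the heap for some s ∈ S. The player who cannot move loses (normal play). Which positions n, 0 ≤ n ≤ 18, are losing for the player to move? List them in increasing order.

n :  0  1  2  3  4  5  6  7  8  9 10 11 12 13 14 15 16 17 18
G :  0  0  0  0  1  1  1  1  2  2  2  0  0  0  0  1  1  1  1
P-positions are exactly the n with G(n) = 0.

0, 1, 2, 3, 11, 12, 13, 14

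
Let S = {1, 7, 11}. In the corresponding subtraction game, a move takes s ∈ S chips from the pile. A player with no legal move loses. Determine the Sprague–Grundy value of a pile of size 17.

1

n :  0  1  2  3  4  5  6  7  8  9 10 11 12 13 14 15 16 17
G :  0  1  0  1  0  1  0  1  0  1  0  1  0  1  0  1  0  1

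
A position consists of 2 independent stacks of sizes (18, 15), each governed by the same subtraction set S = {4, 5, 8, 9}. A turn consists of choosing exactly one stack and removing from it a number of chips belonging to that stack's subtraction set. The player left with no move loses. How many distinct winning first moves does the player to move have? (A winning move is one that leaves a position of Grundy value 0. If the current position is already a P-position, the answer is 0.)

All stacks use S = {4, 5, 8, 9}:
n :  0  1  2  3  4  5  6  7  8  9 10 11 12 13 14 15 16 17 18
G :  0  0  0  0  1  1  1  1  2  2  2  2  3  0  0  0  0  1  1
Stack A: G(18) = 1.
Stack B: G(15) = 0.
Combined Grundy value = 1 ⊕ 0 = 1.
A winning move leaves total XOR = 0, i.e. changes one component's Grundy value g to g ⊕ X where X is the current total.
Stack A: need g' = 1⊕1 = 0. Options: 18−4→G=0, 18−5→G=0, 18−8→G=2, 18−9→G=2. Hits: 2.
Stack B: need g' = 0⊕1 = 1. Options: 15−4→G=2, 15−5→G=2, 15−8→G=1, 15−9→G=1. Hits: 2.

4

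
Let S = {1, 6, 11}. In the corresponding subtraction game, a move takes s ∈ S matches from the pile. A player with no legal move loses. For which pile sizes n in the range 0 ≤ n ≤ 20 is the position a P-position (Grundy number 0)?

0, 2, 4, 7, 9, 12, 14, 16, 19

G(0) = 0
G(1) = mex{0} = 1
G(2) = mex{1} = 0
G(3) = mex{0} = 1
G(4) = mex{1} = 0
G(5) = mex{0} = 1
G(6) = mex{1,0} = 2
G(7) = mex{2,1} = 0
G(8) = mex{0,0} = 1
G(9) = mex{1,1} = 0
G(10) = mex{0,0} = 1
G(11) = mex{1,1,0} = 2
G(12) = mex{2,2,1} = 0
G(13) = mex{0,0,0} = 1
G(14) = mex{1,1,1} = 0
G(15) = mex{0,0,0} = 1
G(16) = mex{1,1,1} = 0
G(17) = mex{0,2,2} = 1
G(18) = mex{1,0,0} = 2
G(19) = mex{2,1,1} = 0
G(20) = mex{0,0,0} = 1
P-positions are exactly the n with G(n) = 0.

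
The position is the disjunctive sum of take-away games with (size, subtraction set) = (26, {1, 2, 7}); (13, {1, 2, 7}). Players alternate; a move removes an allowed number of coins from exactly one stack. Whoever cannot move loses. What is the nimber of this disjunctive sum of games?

3

Stack A, S = {1, 2, 7}:
n :  0  1  2  3  4  5  6  7  8  9 10 11 12 13 14 15 16 17 18 19 20 21 22 23 24 25 26
G :  0  1  2  0  1  2  0  1  2  0  1  2  0  1  2  0  1  2  0  1  2  0  1  2  0  1  2
G_A(26) = 2.
Stack B, S = {1, 2, 7}:
n :  0  1  2  3  4  5  6  7  8  9 10 11 12 13
G :  0  1  2  0  1  2  0  1  2  0  1  2  0  1
G_B(13) = 1.
Combined Grundy value = 2 ⊕ 1 = 3.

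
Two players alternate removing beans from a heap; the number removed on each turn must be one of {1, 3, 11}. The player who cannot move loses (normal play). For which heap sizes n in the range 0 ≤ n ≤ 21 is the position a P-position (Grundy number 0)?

0, 2, 4, 6, 8, 10, 12, 14, 16, 18, 20

G(0) = 0
G(1) = mex{0} = 1
G(2) = mex{1} = 0
G(3) = mex{0,0} = 1
G(4) = mex{1,1} = 0
G(5) = mex{0,0} = 1
G(6) = mex{1,1} = 0
G(7) = mex{0,0} = 1
G(8) = mex{1,1} = 0
G(9) = mex{0,0} = 1
G(10) = mex{1,1} = 0
G(11) = mex{0,0,0} = 1
G(12) = mex{1,1,1} = 0
G(13) = mex{0,0,0} = 1
G(14) = mex{1,1,1} = 0
G(15) = mex{0,0,0} = 1
G(16) = mex{1,1,1} = 0
G(17) = mex{0,0,0} = 1
G(18) = mex{1,1,1} = 0
G(19) = mex{0,0,0} = 1
G(20) = mex{1,1,1} = 0
G(21) = mex{0,0,0} = 1
P-positions are exactly the n with G(n) = 0.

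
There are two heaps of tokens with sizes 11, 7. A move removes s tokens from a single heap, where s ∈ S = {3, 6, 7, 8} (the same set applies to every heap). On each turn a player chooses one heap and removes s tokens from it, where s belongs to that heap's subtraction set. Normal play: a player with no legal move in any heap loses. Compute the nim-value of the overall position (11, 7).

All heaps use S = {3, 6, 7, 8}:
n :  0  1  2  3  4  5  6  7  8  9 10 11
G :  0  0  0  1  1  1  2  2  2  3  3  0
Heap A: G(11) = 0.
Heap B: G(7) = 2.
Combined Grundy value = 0 ⊕ 2 = 2.

2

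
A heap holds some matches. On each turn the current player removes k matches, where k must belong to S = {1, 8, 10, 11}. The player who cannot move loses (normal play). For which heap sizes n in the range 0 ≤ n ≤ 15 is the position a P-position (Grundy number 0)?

n :  0  1  2  3  4  5  6  7  8  9 10 11 12 13 14 15
G :  0  1  0  1  0  1  0  1  2  0  1  2  3  2  3  2
P-positions are exactly the n with G(n) = 0.

0, 2, 4, 6, 9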